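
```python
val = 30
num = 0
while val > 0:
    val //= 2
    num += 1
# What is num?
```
Trace:
  val=30
  val=30, num=0
  val=15, num=1
  val=7, num=2
  val=3, num=3
  val=1, num=4
  val=0, num=5

Final answer: 5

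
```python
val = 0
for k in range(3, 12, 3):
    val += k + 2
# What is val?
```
Trace:
  val=0
  val=5, k=3
  val=13, k=6
  val=24, k=9

Final answer: 24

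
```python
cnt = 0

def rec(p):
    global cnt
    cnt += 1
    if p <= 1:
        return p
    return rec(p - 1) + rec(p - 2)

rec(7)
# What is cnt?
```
Call trace (a repeated sub-call is expanded the first time; later identical calls just restate its return value):
rec(p=7)
  rec(p=6)
    rec(p=5)
      rec(p=4)
        rec(p=3)
          rec(p=2)
            rec(p=1)
            -> return 1
            rec(p=0)
            -> return 0
          -> return 1
          rec(p=1)
          -> return 1
        -> return 2
        rec(p=2) -> return 1  (same call as traced above)
      -> return 3
      rec(p=3) -> return 2  (same call as traced above)
    -> return 5
    rec(p=4) -> return 3  (same call as traced above)
  -> return 8
  rec(p=5) -> return 5  (same call as traced above)
-> return 13

cnt is incremented once per call, so count the calls in each subtree. Let C(p) = number of calls made by rec(p).
C(0) = C(1) = 1 (base case, no recursion); C(p) = 1 + C(p - 1) + C(p - 2) otherwise.
C(2) = 1 + C(1) + C(0) = 1 + 1 + 1 = 3
C(3) = 1 + C(2) + C(1) = 1 + 3 + 1 = 5
C(4) = 1 + C(3) + C(2) = 1 + 5 + 3 = 9
C(5) = 1 + C(4) + C(3) = 1 + 9 + 5 = 15
C(6) = 1 + C(5) + C(4) = 1 + 15 + 9 = 25
C(7) = 1 + C(6) + C(5) = 1 + 25 + 15 = 41
cnt = C(7) = 41

Final answer: 41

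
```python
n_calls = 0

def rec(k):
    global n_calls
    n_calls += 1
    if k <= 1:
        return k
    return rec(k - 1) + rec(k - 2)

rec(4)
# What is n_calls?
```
Call trace (a repeated sub-call is expanded the first time; later identical calls just restate its return value):
rec(k=4)
  rec(k=3)
    rec(k=2)
      rec(k=1)
      -> return 1
      rec(k=0)
      -> return 0
    -> return 1
    rec(k=1)
    -> return 1
  -> return 2
  rec(k=2) -> return 1  (same call as traced above)
-> return 3

n_calls is incremented once per call, so count the calls in each subtree. Let C(k) = number of calls made by rec(k).
C(0) = C(1) = 1 (base case, no recursion); C(k) = 1 + C(k - 1) + C(k - 2) otherwise.
C(2) = 1 + C(1) + C(0) = 1 + 1 + 1 = 3
C(3) = 1 + C(2) + C(1) = 1 + 3 + 1 = 5
C(4) = 1 + C(3) + C(2) = 1 + 5 + 3 = 9
n_calls = C(4) = 9

Final answer: 9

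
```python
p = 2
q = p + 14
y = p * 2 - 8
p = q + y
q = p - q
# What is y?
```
Trace:
  p=2
  p=2, q=16
  p=2, q=16, y=-4
  p=12, q=16, y=-4
  p=12, q=-4, y=-4

Final answer: -4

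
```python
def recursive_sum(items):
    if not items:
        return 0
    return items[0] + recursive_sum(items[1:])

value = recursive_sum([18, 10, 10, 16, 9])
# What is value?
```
Call trace:
recursive_sum(items=[18, 10, 10, 16, 9])
  recursive_sum(items=[10, 10, 16, 9])
    recursive_sum(items=[10, 16, 9])
      recursive_sum(items=[16, 9])
        recursive_sum(items=[9])
          recursive_sum(items=[])
          -> return 0
        -> return 9
      -> return 25
    -> return 35
  -> return 45
-> return 63

Final answer: 63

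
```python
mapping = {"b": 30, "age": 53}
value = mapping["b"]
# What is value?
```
Trace:
  mapping={'b': 30, 'age': 53}
  mapping={'b': 30, 'age': 53}, value=30

Final answer: 30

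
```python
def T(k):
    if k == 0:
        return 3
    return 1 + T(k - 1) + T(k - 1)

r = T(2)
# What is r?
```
Call trace (a repeated sub-call is expanded the first time; later identical calls just restate its return value):
T(k=2)
  T(k=1)
    T(k=0)
    -> return 3
    T(k=0)
    -> return 3
  -> return 7
  T(k=1) -> return 7  (same call as traced above)
-> return 15

Final answer: 15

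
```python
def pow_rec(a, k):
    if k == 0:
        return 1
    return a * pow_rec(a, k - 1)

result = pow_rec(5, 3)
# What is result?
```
Call trace:
pow_rec(a=5, k=3)
  pow_rec(a=5, k=2)
    pow_rec(a=5, k=1)
      pow_rec(a=5, k=0)
      -> return 1
    -> return 5
  -> return 25
-> return 125

Final answer: 125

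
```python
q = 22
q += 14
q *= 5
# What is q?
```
Trace:
  q=22
  q=36
  q=180

Final answer: 180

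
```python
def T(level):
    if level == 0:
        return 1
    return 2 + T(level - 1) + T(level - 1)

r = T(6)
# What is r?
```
Call trace (a repeated sub-call is expanded the first time; later identical calls just restate its return value):
T(level=6)
  T(level=5)
    T(level=4)
      T(level=3)
        T(level=2)
          T(level=1)
            T(level=0)
            -> return 1
            T(level=0)
            -> return 1
          -> return 4
          T(level=1) -> return 4  (same call as traced above)
        -> return 10
        T(level=2) -> return 10  (same call as traced above)
      -> return 22
      T(level=3) -> return 22  (same call as traced above)
    -> return 46
    T(level=4) -> return 46  (same call as traced above)
  -> return 94
  T(level=5) -> return 94  (same call as traced above)
-> return 190

Final answer: 190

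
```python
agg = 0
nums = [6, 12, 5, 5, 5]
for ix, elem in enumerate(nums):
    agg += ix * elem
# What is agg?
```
Trace:
  agg=0
  agg=0, ix=0, elem=6
  agg=12, ix=1, elem=12
  agg=22, ix=2, elem=5
  agg=37, ix=3, elem=5
  agg=57, ix=4, elem=5

Final answer: 57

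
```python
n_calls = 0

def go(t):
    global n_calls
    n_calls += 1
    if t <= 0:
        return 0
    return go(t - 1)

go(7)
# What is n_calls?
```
Call trace:
go(t=7)
  go(t=6)
    go(t=5)
      go(t=4)
        go(t=3)
          go(t=2)
            go(t=1)
              go(t=0)
              -> return 0
            -> return 0
          -> return 0
        -> return 0
      -> return 0
    -> return 0
  -> return 0
-> return 0

n_calls is incremented once per call. go is entered once for each t = 7, 6, 5, 4, 3, 2, 1, 0 (the t <= 0 call returns without recursing), i.e. 7 + 1 calls.
n_calls = 8

Final answer: 8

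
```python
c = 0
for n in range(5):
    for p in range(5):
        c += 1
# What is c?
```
Trace:
  c=0
  c=1, n=0, p=0
  c=2, n=0, p=1
  c=3, n=0, p=2
  c=4, n=0, p=3
  c=5, n=0, p=4
  c=6, n=1, p=0
  c=7, n=1, p=1
  c=8, n=1, p=2
  c=9, n=1, p=3
  c=10, n=1, p=4
  c=11, n=2, p=0
  c=12, n=2, p=1
  c=13, n=2, p=2
  c=14, n=2, p=3
  c=15, n=2, p=4
  c=16, n=3, p=0
  c=17, n=3, p=1
  c=18, n=3, p=2
  c=19, n=3, p=3
  c=20, n=3, p=4
  c=21, n=4, p=0
  c=22, n=4, p=1
  c=23, n=4, p=2
  c=24, n=4, p=3
  c=25, n=4, p=4

Final answer: 25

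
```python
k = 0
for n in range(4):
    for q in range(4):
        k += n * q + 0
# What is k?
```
Trace:
  k=0
  k=0, n=0, q=0
  k=0, n=0, q=1
  k=0, n=0, q=2
  k=0, n=0, q=3
  k=0, n=1, q=0
  k=1, n=1, q=1
  k=3, n=1, q=2
  k=6, n=1, q=3
  k=6, n=2, q=0
  k=8, n=2, q=1
  k=12, n=2, q=2
  k=18, n=2, q=3
  k=18, n=3, q=0
  k=21, n=3, q=1
  k=27, n=3, q=2
  k=36, n=3, q=3

Final answer: 36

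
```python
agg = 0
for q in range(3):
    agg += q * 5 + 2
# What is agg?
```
Trace:
  agg=0
  agg=2, q=0
  agg=9, q=1
  agg=21, q=2

Final answer: 21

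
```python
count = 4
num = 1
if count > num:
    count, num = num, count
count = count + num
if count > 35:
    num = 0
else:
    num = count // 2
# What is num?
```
Trace:
  count=4
  count=4, num=1
  count=1, num=4
  count=5, num=4
  count=5, num=2

Final answer: 2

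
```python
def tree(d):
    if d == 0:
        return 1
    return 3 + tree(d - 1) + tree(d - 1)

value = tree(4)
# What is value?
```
Call trace (a repeated sub-call is expanded the first time; later identical calls just restate its return value):
tree(d=4)
  tree(d=3)
    tree(d=2)
      tree(d=1)
        tree(d=0)
        -> return 1
        tree(d=0)
        -> return 1
      -> return 5
      tree(d=1) -> return 5  (same call as traced above)
    -> return 13
    tree(d=2) -> return 13  (same call as traced above)
  -> return 29
  tree(d=3) -> return 29  (same call as traced above)
-> return 61

Final answer: 61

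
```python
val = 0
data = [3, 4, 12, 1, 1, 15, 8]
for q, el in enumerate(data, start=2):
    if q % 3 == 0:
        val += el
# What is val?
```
Trace:
  val=0
  val=0, q=2, el=3
  val=4, q=3, el=4
  val=4, q=4, el=12
  val=4, q=5, el=1
  val=5, q=6, el=1
  val=5, q=7, el=15
  val=5, q=8, el=8

Final answer: 5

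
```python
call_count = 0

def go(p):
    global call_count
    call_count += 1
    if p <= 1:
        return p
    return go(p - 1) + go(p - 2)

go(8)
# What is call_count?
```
Call trace (a repeated sub-call is expanded the first time; later identical calls just restate its return value):
go(p=8)
  go(p=7)
    go(p=6)
      go(p=5)
        go(p=4)
          go(p=3)
            go(p=2)
              go(p=1)
              -> return 1
              go(p=0)
              -> return 0
            -> return 1
            go(p=1)
            -> return 1
          -> return 2
          go(p=2) -> return 1  (same call as traced above)
        -> return 3
        go(p=3) -> return 2  (same call as traced above)
      -> return 5
      go(p=4) -> return 3  (same call as traced above)
    -> return 8
    go(p=5) -> return 5  (same call as traced above)
  -> return 13
  go(p=6) -> return 8  (same call as traced above)
-> return 21

call_count is incremented once per call, so count the calls in each subtree. Let C(p) = number of calls made by go(p).
C(0) = C(1) = 1 (base case, no recursion); C(p) = 1 + C(p - 1) + C(p - 2) otherwise.
C(2) = 1 + C(1) + C(0) = 1 + 1 + 1 = 3
C(3) = 1 + C(2) + C(1) = 1 + 3 + 1 = 5
C(4) = 1 + C(3) + C(2) = 1 + 5 + 3 = 9
C(5) = 1 + C(4) + C(3) = 1 + 9 + 5 = 15
C(6) = 1 + C(5) + C(4) = 1 + 15 + 9 = 25
C(7) = 1 + C(6) + C(5) = 1 + 25 + 15 = 41
C(8) = 1 + C(7) + C(6) = 1 + 41 + 25 = 67
call_count = C(8) = 67

Final answer: 67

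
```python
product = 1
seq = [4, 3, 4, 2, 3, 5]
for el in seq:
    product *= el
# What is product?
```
Trace:
  product=1
  product=4, el=4
  product=12, el=3
  product=48, el=4
  product=96, el=2
  product=288, el=3
  product=1440, el=5

Final answer: 1440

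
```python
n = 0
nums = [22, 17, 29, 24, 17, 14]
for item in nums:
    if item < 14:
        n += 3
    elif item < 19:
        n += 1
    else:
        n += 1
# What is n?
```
Trace:
  n=0
  n=1, item=22
  n=2, item=17
  n=3, item=29
  n=4, item=24
  n=5, item=17
  n=6, item=14

Final answer: 6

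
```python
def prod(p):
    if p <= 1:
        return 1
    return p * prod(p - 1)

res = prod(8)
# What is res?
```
Call trace:
prod(p=8)
  prod(p=7)
    prod(p=6)
      prod(p=5)
        prod(p=4)
          prod(p=3)
            prod(p=2)
              prod(p=1)
              -> return 1
            -> return 2
          -> return 6
        -> return 24
      -> return 120
    -> return 720
  -> return 5040
-> return 40320

Final answer: 40320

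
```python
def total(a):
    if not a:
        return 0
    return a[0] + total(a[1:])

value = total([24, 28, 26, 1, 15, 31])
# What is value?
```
Call trace:
total(a=[24, 28, 26, 1, 15, 31])
  total(a=[28, 26, 1, 15, 31])
    total(a=[26, 1, 15, 31])
      total(a=[1, 15, 31])
        total(a=[15, 31])
          total(a=[31])
            total(a=[])
            -> return 0
          -> return 31
        -> return 46
      -> return 47
    -> return 73
  -> return 101
-> return 125

Final answer: 125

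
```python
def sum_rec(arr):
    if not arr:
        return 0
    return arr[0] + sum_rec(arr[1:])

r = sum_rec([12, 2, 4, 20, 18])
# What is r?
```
Call trace:
sum_rec(arr=[12, 2, 4, 20, 18])
  sum_rec(arr=[2, 4, 20, 18])
    sum_rec(arr=[4, 20, 18])
      sum_rec(arr=[20, 18])
        sum_rec(arr=[18])
          sum_rec(arr=[])
          -> return 0
        -> return 18
      -> return 38
    -> return 42
  -> return 44
-> return 56

Final answer: 56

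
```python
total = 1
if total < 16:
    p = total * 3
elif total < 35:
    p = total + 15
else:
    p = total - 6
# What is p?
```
Trace:
  total=1
  total=1, p=3

Final answer: 3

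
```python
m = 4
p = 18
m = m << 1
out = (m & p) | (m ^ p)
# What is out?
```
Trace:
  m=4
  m=4, p=18
  m=8, p=18
  m=8, p=18, out=26

Final answer: 26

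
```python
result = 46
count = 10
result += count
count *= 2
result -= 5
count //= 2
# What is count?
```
Trace:
  result=46
  result=46, count=10
  result=56, count=10
  result=56, count=20
  result=51, count=20
  result=51, count=10

Final answer: 10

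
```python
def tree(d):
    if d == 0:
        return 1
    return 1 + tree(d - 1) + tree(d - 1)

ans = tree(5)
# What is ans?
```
Call trace (a repeated sub-call is expanded the first time; later identical calls just restate its return value):
tree(d=5)
  tree(d=4)
    tree(d=3)
      tree(d=2)
        tree(d=1)
          tree(d=0)
          -> return 1
          tree(d=0)
          -> return 1
        -> return 3
        tree(d=1) -> return 3  (same call as traced above)
      -> return 7
      tree(d=2) -> return 7  (same call as traced above)
    -> return 15
    tree(d=3) -> return 15  (same call as traced above)
  -> return 31
  tree(d=4) -> return 31  (same call as traced above)
-> return 63

Final answer: 63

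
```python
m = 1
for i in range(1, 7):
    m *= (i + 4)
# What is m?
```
Trace:
  m=1
  m=5, i=1
  m=30, i=2
  m=210, i=3
  m=1680, i=4
  m=15120, i=5
  m=151200, i=6

Final answer: 151200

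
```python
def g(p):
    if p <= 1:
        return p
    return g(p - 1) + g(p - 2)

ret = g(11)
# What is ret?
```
Call trace (a repeated sub-call is expanded the first time; later identical calls just restate its return value):
g(p=11)
  g(p=10)
    g(p=9)
      g(p=8)
        g(p=7)
          g(p=6)
            g(p=5)
              g(p=4)
                g(p=3)
                  g(p=2)
                    g(p=1)
                    -> return 1
                    g(p=0)
                    -> return 0
                  -> return 1
                  g(p=1)
                  -> return 1
                -> return 2
                g(p=2) -> return 1  (same call as traced above)
              -> return 3
              g(p=3) -> return 2  (same call as traced above)
            -> return 5
            g(p=4) -> return 3  (same call as traced above)
          -> return 8
          g(p=5) -> return 5  (same call as traced above)
        -> return 13
        g(p=6) -> return 8  (same call as traced above)
      -> return 21
      g(p=7) -> return 13  (same call as traced above)
    -> return 34
    g(p=8) -> return 21  (same call as traced above)
  -> return 55
  g(p=9) -> return 34  (same call as traced above)
-> return 89

Final answer: 89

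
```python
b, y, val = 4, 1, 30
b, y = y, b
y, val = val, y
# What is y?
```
Trace:
  b=4, y=1, val=30
  b=1, y=4, val=30
  b=1, y=30, val=4

Final answer: 30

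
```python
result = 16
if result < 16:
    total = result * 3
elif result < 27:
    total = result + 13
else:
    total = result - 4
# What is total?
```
Trace:
  result=16
  result=16, total=29

Final answer: 29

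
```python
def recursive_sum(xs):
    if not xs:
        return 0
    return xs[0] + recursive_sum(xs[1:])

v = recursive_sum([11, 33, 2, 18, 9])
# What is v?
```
Call trace:
recursive_sum(xs=[11, 33, 2, 18, 9])
  recursive_sum(xs=[33, 2, 18, 9])
    recursive_sum(xs=[2, 18, 9])
      recursive_sum(xs=[18, 9])
        recursive_sum(xs=[9])
          recursive_sum(xs=[])
          -> return 0
        -> return 9
      -> return 27
    -> return 29
  -> return 62
-> return 73

Final answer: 73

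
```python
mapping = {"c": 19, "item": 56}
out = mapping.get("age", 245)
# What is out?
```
Trace:
  mapping={'c': 19, 'item': 56}
  mapping={'c': 19, 'item': 56}, out=245

Final answer: 245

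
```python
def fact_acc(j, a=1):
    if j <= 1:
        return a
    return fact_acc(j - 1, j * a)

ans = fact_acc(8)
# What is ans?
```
Call trace:
fact_acc(j=8, a=1)
  fact_acc(j=7, a=8)
    fact_acc(j=6, a=56)
      fact_acc(j=5, a=336)
        fact_acc(j=4, a=1680)
          fact_acc(j=3, a=6720)
            fact_acc(j=2, a=20160)
              fact_acc(j=1, a=40320)
              -> return 40320
            -> return 40320
          -> return 40320
        -> return 40320
      -> return 40320
    -> return 40320
  -> return 40320
-> return 40320

Final answer: 40320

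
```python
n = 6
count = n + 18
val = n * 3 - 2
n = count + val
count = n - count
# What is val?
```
Trace:
  n=6
  n=6, count=24
  n=6, count=24, val=16
  n=40, count=24, val=16
  n=40, count=16, val=16

Final answer: 16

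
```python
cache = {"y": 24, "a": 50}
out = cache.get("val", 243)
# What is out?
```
Trace:
  cache={'y': 24, 'a': 50}
  cache={'y': 24, 'a': 50}, out=243

Final answer: 243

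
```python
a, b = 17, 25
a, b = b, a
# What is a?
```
Trace:
  a=17, b=25
  a=25, b=17

Final answer: 25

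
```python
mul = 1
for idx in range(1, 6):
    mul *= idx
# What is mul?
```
Trace:
  mul=1
  mul=1, idx=1
  mul=2, idx=2
  mul=6, idx=3
  mul=24, idx=4
  mul=120, idx=5

Final answer: 120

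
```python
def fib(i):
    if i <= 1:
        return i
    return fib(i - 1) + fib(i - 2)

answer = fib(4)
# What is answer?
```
Call trace (a repeated sub-call is expanded the first time; later identical calls just restate its return value):
fib(i=4)
  fib(i=3)
    fib(i=2)
      fib(i=1)
      -> return 1
      fib(i=0)
      -> return 0
    -> return 1
    fib(i=1)
    -> return 1
  -> return 2
  fib(i=2) -> return 1  (same call as traced above)
-> return 3

Final answer: 3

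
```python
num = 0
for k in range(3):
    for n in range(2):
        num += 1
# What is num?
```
Trace:
  num=0
  num=1, k=0, n=0
  num=2, k=0, n=1
  num=3, k=1, n=0
  num=4, k=1, n=1
  num=5, k=2, n=0
  num=6, k=2, n=1

Final answer: 6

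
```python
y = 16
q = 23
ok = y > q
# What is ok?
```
Trace:
  y=16
  y=16, q=23
  y=16, q=23, ok=False

Final answer: False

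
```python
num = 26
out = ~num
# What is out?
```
Trace:
  num=26
  num=26, out=-27

Final answer: -27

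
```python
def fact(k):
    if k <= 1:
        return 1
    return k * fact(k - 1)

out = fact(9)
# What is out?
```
Call trace:
fact(k=9)
  fact(k=8)
    fact(k=7)
      fact(k=6)
        fact(k=5)
          fact(k=4)
            fact(k=3)
              fact(k=2)
                fact(k=1)
                -> return 1
              -> return 2
            -> return 6
          -> return 24
        -> return 120
      -> return 720
    -> return 5040
  -> return 40320
-> return 362880

Final answer: 362880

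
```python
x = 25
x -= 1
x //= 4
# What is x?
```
Trace:
  x=25
  x=24
  x=6

Final answer: 6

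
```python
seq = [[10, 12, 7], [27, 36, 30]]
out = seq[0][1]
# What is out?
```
Trace:
  seq=[[10, 12, 7], [27, 36, 30]]
  seq=[[10, 12, 7], [27, 36, 30]], out=12

Final answer: 12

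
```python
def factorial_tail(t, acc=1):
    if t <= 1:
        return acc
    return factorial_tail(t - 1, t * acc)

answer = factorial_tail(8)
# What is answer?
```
Call trace:
factorial_tail(t=8, acc=1)
  factorial_tail(t=7, acc=8)
    factorial_tail(t=6, acc=56)
      factorial_tail(t=5, acc=336)
        factorial_tail(t=4, acc=1680)
          factorial_tail(t=3, acc=6720)
            factorial_tail(t=2, acc=20160)
              factorial_tail(t=1, acc=40320)
              -> return 40320
            -> return 40320
          -> return 40320
        -> return 40320
      -> return 40320
    -> return 40320
  -> return 40320
-> return 40320

Final answer: 40320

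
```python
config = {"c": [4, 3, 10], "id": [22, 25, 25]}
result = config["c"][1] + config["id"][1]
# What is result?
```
Trace:
  config={'c': [4, 3, 10], 'id': [22, 25, 25]}
  config={'c': [4, 3, 10], 'id': [22, 25, 25]}, result=28

Final answer: 28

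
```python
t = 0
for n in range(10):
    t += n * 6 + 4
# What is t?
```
Trace:
  t=0
  t=4, n=0
  t=14, n=1
  t=30, n=2
  t=52, n=3
  t=80, n=4
  t=114, n=5
  t=154, n=6
  t=200, n=7
  t=252, n=8
  t=310, n=9

Final answer: 310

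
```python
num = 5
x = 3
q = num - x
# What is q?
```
Trace:
  num=5
  num=5, x=3
  num=5, x=3, q=2

Final answer: 2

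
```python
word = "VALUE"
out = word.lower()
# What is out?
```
Trace:
  word='VALUE'
  word='VALUE', out='value'

Final answer: 'value'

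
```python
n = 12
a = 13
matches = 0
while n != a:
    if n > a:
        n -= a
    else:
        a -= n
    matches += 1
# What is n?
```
Trace:
  n=12
  n=12, a=13
  n=12, a=13, matches=0
  n=12, a=1, matches=1
  n=11, a=1, matches=2
  n=10, a=1, matches=3
  n=9, a=1, matches=4
  n=8, a=1, matches=5
  n=7, a=1, matches=6
  n=6, a=1, matches=7
  n=5, a=1, matches=8
  n=4, a=1, matches=9
  n=3, a=1, matches=10
  n=2, a=1, matches=11
  n=1, a=1, matches=12

Final answer: 1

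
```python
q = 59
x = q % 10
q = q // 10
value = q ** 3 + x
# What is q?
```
Trace:
  q=59
  q=59, x=9
  q=5, x=9
  q=5, x=9, value=134

Final answer: 5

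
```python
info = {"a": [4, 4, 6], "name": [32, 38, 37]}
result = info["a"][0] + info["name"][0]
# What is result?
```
Trace:
  info={'a': [4, 4, 6], 'name': [32, 38, 37]}
  info={'a': [4, 4, 6], 'name': [32, 38, 37]}, result=36

Final answer: 36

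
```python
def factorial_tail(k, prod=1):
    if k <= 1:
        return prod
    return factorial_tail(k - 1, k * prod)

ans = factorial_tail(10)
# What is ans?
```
Call trace:
factorial_tail(k=10, prod=1)
  factorial_tail(k=9, prod=10)
    factorial_tail(k=8, prod=90)
      factorial_tail(k=7, prod=720)
        factorial_tail(k=6, prod=5040)
          factorial_tail(k=5, prod=30240)
            factorial_tail(k=4, prod=151200)
              factorial_tail(k=3, prod=604800)
                factorial_tail(k=2, prod=1814400)
                  factorial_tail(k=1, prod=3628800)
                  -> return 3628800
                -> return 3628800
              -> return 3628800
            -> return 3628800
          -> return 3628800
        -> return 3628800
      -> return 3628800
    -> return 3628800
  -> return 3628800
-> return 3628800

Final answer: 3628800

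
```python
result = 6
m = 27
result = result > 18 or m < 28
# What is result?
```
Trace:
  result=6
  result=6, m=27
  result=True, m=27

Final answer: True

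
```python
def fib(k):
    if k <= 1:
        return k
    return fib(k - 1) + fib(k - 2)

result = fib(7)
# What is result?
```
Call trace (a repeated sub-call is expanded the first time; later identical calls just restate its return value):
fib(k=7)
  fib(k=6)
    fib(k=5)
      fib(k=4)
        fib(k=3)
          fib(k=2)
            fib(k=1)
            -> return 1
            fib(k=0)
            -> return 0
          -> return 1
          fib(k=1)
          -> return 1
        -> return 2
        fib(k=2) -> return 1  (same call as traced above)
      -> return 3
      fib(k=3) -> return 2  (same call as traced above)
    -> return 5
    fib(k=4) -> return 3  (same call as traced above)
  -> return 8
  fib(k=5) -> return 5  (same call as traced above)
-> return 13

Final answer: 13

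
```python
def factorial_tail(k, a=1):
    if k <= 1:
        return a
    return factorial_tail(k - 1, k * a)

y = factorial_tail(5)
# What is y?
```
Call trace:
factorial_tail(k=5, a=1)
  factorial_tail(k=4, a=5)
    factorial_tail(k=3, a=20)
      factorial_tail(k=2, a=60)
        factorial_tail(k=1, a=120)
        -> return 120
      -> return 120
    -> return 120
  -> return 120
-> return 120

Final answer: 120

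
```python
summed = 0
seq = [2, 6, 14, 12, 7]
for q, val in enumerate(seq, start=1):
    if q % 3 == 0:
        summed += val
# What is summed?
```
Trace:
  summed=0
  summed=0, q=1, val=2
  summed=0, q=2, val=6
  summed=14, q=3, val=14
  summed=14, q=4, val=12
  summed=14, q=5, val=7

Final answer: 14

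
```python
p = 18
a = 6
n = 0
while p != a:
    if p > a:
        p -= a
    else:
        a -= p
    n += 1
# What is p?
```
Trace:
  p=18
  p=18, a=6
  p=18, a=6, n=0
  p=12, a=6, n=1
  p=6, a=6, n=2

Final answer: 6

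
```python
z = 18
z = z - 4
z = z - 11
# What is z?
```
Trace:
  z=18
  z=14
  z=3

Final answer: 3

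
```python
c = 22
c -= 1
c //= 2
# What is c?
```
Trace:
  c=22
  c=21
  c=10

Final answer: 10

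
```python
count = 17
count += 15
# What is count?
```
Trace:
  count=17
  count=32

Final answer: 32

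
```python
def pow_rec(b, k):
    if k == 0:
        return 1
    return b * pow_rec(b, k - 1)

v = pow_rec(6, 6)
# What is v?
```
Call trace:
pow_rec(b=6, k=6)
  pow_rec(b=6, k=5)
    pow_rec(b=6, k=4)
      pow_rec(b=6, k=3)
        pow_rec(b=6, k=2)
          pow_rec(b=6, k=1)
            pow_rec(b=6, k=0)
            -> return 1
          -> return 6
        -> return 36
      -> return 216
    -> return 1296
  -> return 7776
-> return 46656

Final answer: 46656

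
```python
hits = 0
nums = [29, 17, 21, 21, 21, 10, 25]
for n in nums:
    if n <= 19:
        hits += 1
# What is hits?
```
Trace:
  hits=0
  hits=0, n=29
  hits=1, n=17
  hits=1, n=21
  hits=1, n=21
  hits=1, n=21
  hits=2, n=10
  hits=2, n=25

Final answer: 2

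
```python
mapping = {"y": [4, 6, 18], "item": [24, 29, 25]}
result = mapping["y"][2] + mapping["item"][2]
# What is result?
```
Trace:
  mapping={'y': [4, 6, 18], 'item': [24, 29, 25]}
  mapping={'y': [4, 6, 18], 'item': [24, 29, 25]}, result=43

Final answer: 43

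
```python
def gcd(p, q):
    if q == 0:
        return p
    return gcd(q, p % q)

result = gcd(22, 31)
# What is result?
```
Call trace:
gcd(p=22, q=31)
  gcd(p=31, q=22)
    gcd(p=22, q=9)
      gcd(p=9, q=4)
        gcd(p=4, q=1)
          gcd(p=1, q=0)
          -> return 1
        -> return 1
      -> return 1
    -> return 1
  -> return 1
-> return 1

Final answer: 1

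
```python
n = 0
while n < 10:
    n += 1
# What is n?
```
Trace:
  n=0
  n=1
  n=2
  n=3
  n=4
  n=5
  n=6
  n=7
  n=8
  n=9
  n=10

Final answer: 10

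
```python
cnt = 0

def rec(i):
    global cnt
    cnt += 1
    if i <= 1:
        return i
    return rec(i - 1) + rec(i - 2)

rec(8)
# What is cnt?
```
Call trace (a repeated sub-call is expanded the first time; later identical calls just restate its return value):
rec(i=8)
  rec(i=7)
    rec(i=6)
      rec(i=5)
        rec(i=4)
          rec(i=3)
            rec(i=2)
              rec(i=1)
              -> return 1
              rec(i=0)
              -> return 0
            -> return 1
            rec(i=1)
            -> return 1
          -> return 2
          rec(i=2) -> return 1  (same call as traced above)
        -> return 3
        rec(i=3) -> return 2  (same call as traced above)
      -> return 5
      rec(i=4) -> return 3  (same call as traced above)
    -> return 8
    rec(i=5) -> return 5  (same call as traced above)
  -> return 13
  rec(i=6) -> return 8  (same call as traced above)
-> return 21

cnt is incremented once per call, so count the calls in each subtree. Let C(i) = number of calls made by rec(i).
C(0) = C(1) = 1 (base case, no recursion); C(i) = 1 + C(i - 1) + C(i - 2) otherwise.
C(2) = 1 + C(1) + C(0) = 1 + 1 + 1 = 3
C(3) = 1 + C(2) + C(1) = 1 + 3 + 1 = 5
C(4) = 1 + C(3) + C(2) = 1 + 5 + 3 = 9
C(5) = 1 + C(4) + C(3) = 1 + 9 + 5 = 15
C(6) = 1 + C(5) + C(4) = 1 + 15 + 9 = 25
C(7) = 1 + C(6) + C(5) = 1 + 25 + 15 = 41
C(8) = 1 + C(7) + C(6) = 1 + 41 + 25 = 67
cnt = C(8) = 67

Final answer: 67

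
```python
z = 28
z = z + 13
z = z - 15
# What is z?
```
Trace:
  z=28
  z=41
  z=26

Final answer: 26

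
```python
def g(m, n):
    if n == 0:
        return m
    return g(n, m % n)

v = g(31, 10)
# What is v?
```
Call trace:
g(m=31, n=10)
  g(m=10, n=1)
    g(m=1, n=0)
    -> return 1
  -> return 1
-> return 1

Final answer: 1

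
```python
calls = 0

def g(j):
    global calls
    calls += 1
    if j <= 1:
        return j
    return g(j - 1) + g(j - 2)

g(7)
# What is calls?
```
Call trace (a repeated sub-call is expanded the first time; later identical calls just restate its return value):
g(j=7)
  g(j=6)
    g(j=5)
      g(j=4)
        g(j=3)
          g(j=2)
            g(j=1)
            -> return 1
            g(j=0)
            -> return 0
          -> return 1
          g(j=1)
          -> return 1
        -> return 2
        g(j=2) -> return 1  (same call as traced above)
      -> return 3
      g(j=3) -> return 2  (same call as traced above)
    -> return 5
    g(j=4) -> return 3  (same call as traced above)
  -> return 8
  g(j=5) -> return 5  (same call as traced above)
-> return 13

calls is incremented once per call, so count the calls in each subtree. Let C(j) = number of calls made by g(j).
C(0) = C(1) = 1 (base case, no recursion); C(j) = 1 + C(j - 1) + C(j - 2) otherwise.
C(2) = 1 + C(1) + C(0) = 1 + 1 + 1 = 3
C(3) = 1 + C(2) + C(1) = 1 + 3 + 1 = 5
C(4) = 1 + C(3) + C(2) = 1 + 5 + 3 = 9
C(5) = 1 + C(4) + C(3) = 1 + 9 + 5 = 15
C(6) = 1 + C(5) + C(4) = 1 + 15 + 9 = 25
C(7) = 1 + C(6) + C(5) = 1 + 25 + 15 = 41
calls = C(7) = 41

Final answer: 41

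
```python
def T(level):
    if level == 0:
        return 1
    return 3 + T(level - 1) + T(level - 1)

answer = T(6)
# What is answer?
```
Call trace (a repeated sub-call is expanded the first time; later identical calls just restate its return value):
T(level=6)
  T(level=5)
    T(level=4)
      T(level=3)
        T(level=2)
          T(level=1)
            T(level=0)
            -> return 1
            T(level=0)
            -> return 1
          -> return 5
          T(level=1) -> return 5  (same call as traced above)
        -> return 13
        T(level=2) -> return 13  (same call as traced above)
      -> return 29
      T(level=3) -> return 29  (same call as traced above)
    -> return 61
    T(level=4) -> return 61  (same call as traced above)
  -> return 125
  T(level=5) -> return 125  (same call as traced above)
-> return 253

Final answer: 253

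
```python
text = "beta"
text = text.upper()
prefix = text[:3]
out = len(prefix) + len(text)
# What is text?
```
Trace:
  text='beta'
  text='BETA'
  text='BETA', prefix='BET'
  text='BETA', prefix='BET', out=7

Final answer: 'BETA'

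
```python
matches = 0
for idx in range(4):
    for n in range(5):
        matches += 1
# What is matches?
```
Trace:
  matches=0
  matches=1, idx=0, n=0
  matches=2, idx=0, n=1
  matches=3, idx=0, n=2
  matches=4, idx=0, n=3
  matches=5, idx=0, n=4
  matches=6, idx=1, n=0
  matches=7, idx=1, n=1
  matches=8, idx=1, n=2
  matches=9, idx=1, n=3
  matches=10, idx=1, n=4
  matches=11, idx=2, n=0
  matches=12, idx=2, n=1
  matches=13, idx=2, n=2
  matches=14, idx=2, n=3
  matches=15, idx=2, n=4
  matches=16, idx=3, n=0
  matches=17, idx=3, n=1
  matches=18, idx=3, n=2
  matches=19, idx=3, n=3
  matches=20, idx=3, n=4

Final answer: 20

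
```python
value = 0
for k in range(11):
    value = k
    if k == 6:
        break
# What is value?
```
Trace:
  value=0
  value=0, k=0
  value=1, k=1
  value=2, k=2
  value=3, k=3
  value=4, k=4
  value=5, k=5
  value=6, k=6

Final answer: 6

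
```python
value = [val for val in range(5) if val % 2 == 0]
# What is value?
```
Trace:
  val=0
  val=1
  val=2
  val=3
  val=4
  value=[0, 2, 4]

Final answer: [0, 2, 4]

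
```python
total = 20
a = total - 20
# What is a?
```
Trace:
  total=20
  total=20, a=0

Final answer: 0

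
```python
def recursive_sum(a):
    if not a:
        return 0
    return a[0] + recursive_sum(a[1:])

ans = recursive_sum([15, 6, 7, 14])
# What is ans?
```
Call trace:
recursive_sum(a=[15, 6, 7, 14])
  recursive_sum(a=[6, 7, 14])
    recursive_sum(a=[7, 14])
      recursive_sum(a=[14])
        recursive_sum(a=[])
        -> return 0
      -> return 14
    -> return 21
  -> return 27
-> return 42

Final answer: 42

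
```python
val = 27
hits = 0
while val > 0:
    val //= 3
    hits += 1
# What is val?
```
Trace:
  val=27
  val=27, hits=0
  val=9, hits=1
  val=3, hits=2
  val=1, hits=3
  val=0, hits=4

Final answer: 0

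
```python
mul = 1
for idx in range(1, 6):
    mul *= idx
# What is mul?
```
Trace:
  mul=1
  mul=1, idx=1
  mul=2, idx=2
  mul=6, idx=3
  mul=24, idx=4
  mul=120, idx=5

Final answer: 120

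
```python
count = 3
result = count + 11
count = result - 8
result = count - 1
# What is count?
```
Trace:
  count=3
  count=3, result=14
  count=6, result=14
  count=6, result=5

Final answer: 6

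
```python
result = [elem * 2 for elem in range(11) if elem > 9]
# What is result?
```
Trace:
  elem=0
  elem=1
  elem=2
  elem=3
  elem=4
  elem=5
  elem=6
  elem=7
  elem=8
  elem=9
  elem=10
  result=[20]

Final answer: [20]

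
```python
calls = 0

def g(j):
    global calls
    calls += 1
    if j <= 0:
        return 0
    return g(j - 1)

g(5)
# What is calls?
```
Call trace:
g(j=5)
  g(j=4)
    g(j=3)
      g(j=2)
        g(j=1)
          g(j=0)
          -> return 0
        -> return 0
      -> return 0
    -> return 0
  -> return 0
-> return 0

calls is incremented once per call. g is entered once for each j = 5, 4, 3, 2, 1, 0 (the j <= 0 call returns without recursing), i.e. 5 + 1 calls.
calls = 6

Final answer: 6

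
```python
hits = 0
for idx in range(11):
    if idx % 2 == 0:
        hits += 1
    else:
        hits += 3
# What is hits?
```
Trace:
  hits=0
  hits=1, idx=0
  hits=4, idx=1
  hits=5, idx=2
  hits=8, idx=3
  hits=9, idx=4
  hits=12, idx=5
  hits=13, idx=6
  hits=16, idx=7
  hits=17, idx=8
  hits=20, idx=9
  hits=21, idx=10

Final answer: 21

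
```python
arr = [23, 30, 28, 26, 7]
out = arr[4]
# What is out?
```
Trace:
  arr=[23, 30, 28, 26, 7]
  arr=[23, 30, 28, 26, 7], out=7

Final answer: 7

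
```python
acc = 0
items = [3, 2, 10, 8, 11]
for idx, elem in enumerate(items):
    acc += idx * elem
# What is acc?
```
Trace:
  acc=0
  acc=0, idx=0, elem=3
  acc=2, idx=1, elem=2
  acc=22, idx=2, elem=10
  acc=46, idx=3, elem=8
  acc=90, idx=4, elem=11

Final answer: 90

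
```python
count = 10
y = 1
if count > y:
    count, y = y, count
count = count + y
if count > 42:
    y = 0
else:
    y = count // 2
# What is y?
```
Trace:
  count=10
  count=10, y=1
  count=1, y=10
  count=11, y=10
  count=11, y=5

Final answer: 5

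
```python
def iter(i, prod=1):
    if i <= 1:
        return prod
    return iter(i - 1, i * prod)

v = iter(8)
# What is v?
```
Call trace:
iter(i=8, prod=1)
  iter(i=7, prod=8)
    iter(i=6, prod=56)
      iter(i=5, prod=336)
        iter(i=4, prod=1680)
          iter(i=3, prod=6720)
            iter(i=2, prod=20160)
              iter(i=1, prod=40320)
              -> return 40320
            -> return 40320
          -> return 40320
        -> return 40320
      -> return 40320
    -> return 40320
  -> return 40320
-> return 40320

Final answer: 40320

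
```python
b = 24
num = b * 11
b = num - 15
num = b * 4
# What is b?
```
Trace:
  b=24
  b=24, num=264
  b=249, num=264
  b=249, num=996

Final answer: 249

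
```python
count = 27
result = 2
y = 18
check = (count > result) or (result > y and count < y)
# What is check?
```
Trace:
  count=27
  count=27, result=2
  count=27, result=2, y=18
  count=27, result=2, y=18, check=True

Final answer: True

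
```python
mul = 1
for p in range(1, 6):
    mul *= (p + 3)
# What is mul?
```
Trace:
  mul=1
  mul=4, p=1
  mul=20, p=2
  mul=120, p=3
  mul=840, p=4
  mul=6720, p=5

Final answer: 6720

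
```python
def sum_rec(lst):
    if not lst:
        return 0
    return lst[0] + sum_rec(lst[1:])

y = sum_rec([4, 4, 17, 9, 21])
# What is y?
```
Call trace:
sum_rec(lst=[4, 4, 17, 9, 21])
  sum_rec(lst=[4, 17, 9, 21])
    sum_rec(lst=[17, 9, 21])
      sum_rec(lst=[9, 21])
        sum_rec(lst=[21])
          sum_rec(lst=[])
          -> return 0
        -> return 21
      -> return 30
    -> return 47
  -> return 51
-> return 55

Final answer: 55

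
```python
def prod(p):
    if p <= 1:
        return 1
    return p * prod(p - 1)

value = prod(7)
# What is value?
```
Call trace:
prod(p=7)
  prod(p=6)
    prod(p=5)
      prod(p=4)
        prod(p=3)
          prod(p=2)
            prod(p=1)
            -> return 1
          -> return 2
        -> return 6
      -> return 24
    -> return 120
  -> return 720
-> return 5040

Final answer: 5040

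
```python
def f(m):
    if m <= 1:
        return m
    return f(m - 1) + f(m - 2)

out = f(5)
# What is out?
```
Call trace (a repeated sub-call is expanded the first time; later identical calls just restate its return value):
f(m=5)
  f(m=4)
    f(m=3)
      f(m=2)
        f(m=1)
        -> return 1
        f(m=0)
        -> return 0
      -> return 1
      f(m=1)
      -> return 1
    -> return 2
    f(m=2) -> return 1  (same call as traced above)
  -> return 3
  f(m=3) -> return 2  (same call as traced above)
-> return 5

Final answer: 5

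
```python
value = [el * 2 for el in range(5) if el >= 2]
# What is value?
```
Trace:
  el=0
  el=1
  el=2
  el=3
  el=4
  value=[4, 6, 8]

Final answer: [4, 6, 8]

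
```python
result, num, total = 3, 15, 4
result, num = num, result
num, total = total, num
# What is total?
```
Trace:
  result=3, num=15, total=4
  result=15, num=3, total=4
  result=15, num=4, total=3

Final answer: 3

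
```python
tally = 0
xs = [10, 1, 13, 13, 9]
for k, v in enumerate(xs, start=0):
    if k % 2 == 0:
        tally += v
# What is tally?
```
Trace:
  tally=0
  tally=10, k=0, v=10
  tally=10, k=1, v=1
  tally=23, k=2, v=13
  tally=23, k=3, v=13
  tally=32, k=4, v=9

Final answer: 32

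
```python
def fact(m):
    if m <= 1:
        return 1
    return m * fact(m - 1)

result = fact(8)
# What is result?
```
Call trace:
fact(m=8)
  fact(m=7)
    fact(m=6)
      fact(m=5)
        fact(m=4)
          fact(m=3)
            fact(m=2)
              fact(m=1)
              -> return 1
            -> return 2
          -> return 6
        -> return 24
      -> return 120
    -> return 720
  -> return 5040
-> return 40320

Final answer: 40320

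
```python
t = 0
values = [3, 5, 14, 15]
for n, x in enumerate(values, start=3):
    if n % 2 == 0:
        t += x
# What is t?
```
Trace:
  t=0
  t=0, n=3, x=3
  t=5, n=4, x=5
  t=5, n=5, x=14
  t=20, n=6, x=15

Final answer: 20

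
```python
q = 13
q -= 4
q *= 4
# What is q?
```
Trace:
  q=13
  q=9
  q=36

Final answer: 36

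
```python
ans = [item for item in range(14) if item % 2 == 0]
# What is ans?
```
Trace:
  item=0
  item=1
  item=2
  item=3
  item=4
  item=5
  item=6
  item=7
  item=8
  item=9
  item=10
  item=11
  item=12
  item=13
  ans=[0, 2, 4, 6, 8, 10, 12]

Final answer: [0, 2, 4, 6, 8, 10, 12]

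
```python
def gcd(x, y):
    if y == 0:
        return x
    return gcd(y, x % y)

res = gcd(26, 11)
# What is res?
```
Call trace:
gcd(x=26, y=11)
  gcd(x=11, y=4)
    gcd(x=4, y=3)
      gcd(x=3, y=1)
        gcd(x=1, y=0)
        -> return 1
      -> return 1
    -> return 1
  -> return 1
-> return 1

Final answer: 1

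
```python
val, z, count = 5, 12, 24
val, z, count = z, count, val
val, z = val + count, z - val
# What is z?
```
Trace:
  val=5, z=12, count=24
  val=12, z=24, count=5
  val=17, z=12, count=5

Final answer: 12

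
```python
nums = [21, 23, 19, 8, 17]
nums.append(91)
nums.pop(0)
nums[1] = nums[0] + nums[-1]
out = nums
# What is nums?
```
Trace:
  nums=[21, 23, 19, 8, 17]
  nums=[21, 23, 19, 8, 17, 91]
  nums=[23, 19, 8, 17, 91]
  nums=[23, 114, 8, 17, 91]
  nums=[23, 114, 8, 17, 91], out=[23, 114, 8, 17, 91]

Final answer: [23, 114, 8, 17, 91]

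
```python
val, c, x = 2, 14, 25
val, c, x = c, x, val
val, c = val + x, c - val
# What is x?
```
Trace:
  val=2, c=14, x=25
  val=14, c=25, x=2
  val=16, c=11, x=2

Final answer: 2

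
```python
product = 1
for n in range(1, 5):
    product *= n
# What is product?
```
Trace:
  product=1
  product=1, n=1
  product=2, n=2
  product=6, n=3
  product=24, n=4

Final answer: 24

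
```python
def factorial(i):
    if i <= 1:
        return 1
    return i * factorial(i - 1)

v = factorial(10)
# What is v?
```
Call trace:
factorial(i=10)
  factorial(i=9)
    factorial(i=8)
      factorial(i=7)
        factorial(i=6)
          factorial(i=5)
            factorial(i=4)
              factorial(i=3)
                factorial(i=2)
                  factorial(i=1)
                  -> return 1
                -> return 2
              -> return 6
            -> return 24
          -> return 120
        -> return 720
      -> return 5040
    -> return 40320
  -> return 362880
-> return 3628800

Final answer: 3628800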